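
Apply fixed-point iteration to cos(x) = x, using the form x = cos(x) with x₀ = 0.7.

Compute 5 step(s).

Equation: cos(x) = x
Fixed-point form: x = cos(x)
x₀ = 0.7

x_1 = g(0.700000) = 0.764842
x_2 = g(0.764842) = 0.721492
x_3 = g(0.721492) = 0.750821
x_4 = g(0.750821) = 0.731129
x_5 = g(0.731129) = 0.744421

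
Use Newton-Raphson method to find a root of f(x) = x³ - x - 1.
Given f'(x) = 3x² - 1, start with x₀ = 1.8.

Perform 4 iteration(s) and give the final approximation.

f(x) = x³ - x - 1
f'(x) = 3x² - 1
x₀ = 1.8

Newton-Raphson formula: x_{n+1} = x_n - f(x_n)/f'(x_n)

Iteration 1:
  f(1.800000) = 3.032000
  f'(1.800000) = 8.720000
  x_1 = 1.800000 - 3.032000/8.720000 = 1.452294
Iteration 2:
  f(1.452294) = 0.610821
  f'(1.452294) = 5.327470
  x_2 = 1.452294 - 0.610821/5.327470 = 1.337639
Iteration 3:
  f(1.337639) = 0.055767
  f'(1.337639) = 4.367831
  x_3 = 1.337639 - 0.055767/4.367831 = 1.324871
Iteration 4:
  f(1.324871) = 0.000652
  f'(1.324871) = 4.265848
  x_4 = 1.324871 - 0.000652/4.265848 = 1.324718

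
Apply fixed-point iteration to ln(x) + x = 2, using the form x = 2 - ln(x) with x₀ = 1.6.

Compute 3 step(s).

Equation: ln(x) + x = 2
Fixed-point form: x = 2 - ln(x)
x₀ = 1.6

x_1 = g(1.600000) = 1.529996
x_2 = g(1.529996) = 1.574735
x_3 = g(1.574735) = 1.545913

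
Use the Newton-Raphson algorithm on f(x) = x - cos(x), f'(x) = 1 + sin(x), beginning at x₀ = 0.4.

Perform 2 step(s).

f(x) = x - cos(x)
f'(x) = 1 + sin(x)
x₀ = 0.4

Newton-Raphson formula: x_{n+1} = x_n - f(x_n)/f'(x_n)

Iteration 1:
  f(0.400000) = -0.521061
  f'(0.400000) = 1.389418
  x_1 = 0.400000 - (-0.521061)/1.389418 = 0.775021
Iteration 2:
  f(0.775021) = 0.060615
  f'(0.775021) = 1.699731
  x_2 = 0.775021 - 0.060615/1.699731 = 0.739360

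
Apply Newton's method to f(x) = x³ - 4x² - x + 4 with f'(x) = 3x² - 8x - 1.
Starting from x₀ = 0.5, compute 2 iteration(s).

f(x) = x³ - 4x² - x + 4
f'(x) = 3x² - 8x - 1
x₀ = 0.5

Newton-Raphson formula: x_{n+1} = x_n - f(x_n)/f'(x_n)

Iteration 1:
  f(0.500000) = 2.625000
  f'(0.500000) = -4.250000
  x_1 = 0.500000 - 2.625000/(-4.250000) = 1.117647
Iteration 2:
  f(1.117647) = -0.718095
  f'(1.117647) = -6.193772
  x_2 = 1.117647 - (-0.718095)/(-6.193772) = 1.001709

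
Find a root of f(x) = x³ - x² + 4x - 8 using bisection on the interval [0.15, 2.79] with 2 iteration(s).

f(x) = x³ - x² + 4x - 8
Initial interval: [0.15, 2.79]

Iteration 1:
  c_1 = (0.150000 + 2.790000)/2 = 1.470000
  f(c_1) = f(1.470000) = -1.104377
  f(a) × f(c) ≥ 0, new interval: [1.470000, 2.790000]
Iteration 2:
  c_2 = (1.470000 + 2.790000)/2 = 2.130000
  f(c_2) = f(2.130000) = 5.646697
  f(a) × f(c) < 0, new interval: [1.470000, 2.130000]

After 2 iteration(s), the approximation is c_2 = 2.130000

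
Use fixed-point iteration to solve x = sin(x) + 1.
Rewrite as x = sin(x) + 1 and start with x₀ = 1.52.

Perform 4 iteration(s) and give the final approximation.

Equation: x = sin(x) + 1
Fixed-point form: x = sin(x) + 1
x₀ = 1.52

x_1 = g(1.520000) = 1.998710
x_2 = g(1.998710) = 1.909833
x_3 = g(1.909833) = 1.943075
x_4 = g(1.943075) = 1.931501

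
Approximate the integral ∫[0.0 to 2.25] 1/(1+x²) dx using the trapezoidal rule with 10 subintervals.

f(x) = 1/(1+x²)
a = 0.0, b = 2.25, n = 10
h = (b - a)/n = 0.225000

Trapezoidal rule: (h/2)[f(x₀) + 2f(x₁) + 2f(x₂) + ... + f(xₙ)]

x_0 = 0.0000, f(x_0) = 1.000000, coefficient = 1
x_1 = 0.2250, f(x_1) = 0.951814, coefficient = 2
x_2 = 0.4500, f(x_2) = 0.831601, coefficient = 2
x_3 = 0.6750, f(x_3) = 0.686990, coefficient = 2
x_4 = 0.9000, f(x_4) = 0.552486, coefficient = 2
x_5 = 1.1250, f(x_5) = 0.441379, coefficient = 2
x_6 = 1.3500, f(x_6) = 0.354296, coefficient = 2
x_7 = 1.5750, f(x_7) = 0.287305, coefficient = 2
x_8 = 1.8000, f(x_8) = 0.235849, coefficient = 2
x_9 = 2.0250, f(x_9) = 0.196054, coefficient = 2
x_10 = 2.2500, f(x_10) = 0.164948, coefficient = 1

I ≈ (0.225000/2) × 10.240498 = 1.152056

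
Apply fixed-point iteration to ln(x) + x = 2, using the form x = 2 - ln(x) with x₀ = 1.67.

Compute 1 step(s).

Equation: ln(x) + x = 2
Fixed-point form: x = 2 - ln(x)
x₀ = 1.67

x_1 = g(1.670000) = 1.487176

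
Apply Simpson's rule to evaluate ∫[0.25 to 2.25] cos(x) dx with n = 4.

f(x) = cos(x)
a = 0.25, b = 2.25, n = 4
h = (b - a)/n = 0.500000

Simpson's rule: (h/3)[f(x₀) + 4f(x₁) + 2f(x₂) + ... + f(xₙ)]

x_0 = 0.2500, f(x_0) = 0.968912, coefficient = 1
x_1 = 0.7500, f(x_1) = 0.731689, coefficient = 4
x_2 = 1.2500, f(x_2) = 0.315322, coefficient = 2
x_3 = 1.7500, f(x_3) = -0.178246, coefficient = 4
x_4 = 2.2500, f(x_4) = -0.628174, coefficient = 1

I ≈ (0.500000/3) × 3.185155 = 0.530859
Exact value: 0.530669
Error: 0.000190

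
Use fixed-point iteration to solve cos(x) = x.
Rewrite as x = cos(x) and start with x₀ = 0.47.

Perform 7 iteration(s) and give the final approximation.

Equation: cos(x) = x
Fixed-point form: x = cos(x)
x₀ = 0.47

x_1 = g(0.470000) = 0.891568
x_2 = g(0.891568) = 0.628193
x_3 = g(0.628193) = 0.809091
x_4 = g(0.809091) = 0.690157
x_5 = g(0.690157) = 0.771146
x_6 = g(0.771146) = 0.717112
x_7 = g(0.717112) = 0.753707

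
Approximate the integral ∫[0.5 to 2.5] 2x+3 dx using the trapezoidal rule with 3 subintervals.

f(x) = 2x+3
a = 0.5, b = 2.5, n = 3
h = (b - a)/n = 0.666667

Trapezoidal rule: (h/2)[f(x₀) + 2f(x₁) + 2f(x₂) + ... + f(xₙ)]

x_0 = 0.5000, f(x_0) = 4.000000, coefficient = 1
x_1 = 1.1667, f(x_1) = 5.333333, coefficient = 2
x_2 = 1.8333, f(x_2) = 6.666667, coefficient = 2
x_3 = 2.5000, f(x_3) = 8.000000, coefficient = 1

I ≈ (0.666667/2) × 36.000000 = 12.000000
Exact value: 12.000000
Error: 0.000000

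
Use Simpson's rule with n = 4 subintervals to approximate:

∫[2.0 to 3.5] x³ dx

f(x) = x³
a = 2.0, b = 3.5, n = 4
h = (b - a)/n = 0.375000

Simpson's rule: (h/3)[f(x₀) + 4f(x₁) + 2f(x₂) + ... + f(xₙ)]

x_0 = 2.0000, f(x_0) = 8.000000, coefficient = 1
x_1 = 2.3750, f(x_1) = 13.396484, coefficient = 4
x_2 = 2.7500, f(x_2) = 20.796875, coefficient = 2
x_3 = 3.1250, f(x_3) = 30.517578, coefficient = 4
x_4 = 3.5000, f(x_4) = 42.875000, coefficient = 1

I ≈ (0.375000/3) × 268.125000 = 33.515625
Exact value: 33.515625
Error: 0.000000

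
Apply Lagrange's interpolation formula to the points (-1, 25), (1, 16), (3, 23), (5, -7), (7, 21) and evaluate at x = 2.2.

Lagrange interpolation formula:
P(x) = Σ yᵢ × Lᵢ(x)
where Lᵢ(x) = Π_{j≠i} (x - xⱼ)/(xᵢ - xⱼ)

L_0(2.2) = (2.2 - 1)/(-1 - 1) × (2.2 - 3)/(-1 - 3) × (2.2 - 5)/(-1 - 5) × (2.2 - 7)/(-1 - 7) = -0.033600
L_1(2.2) = (2.2 - (-1))/(1 - (-1)) × (2.2 - 3)/(1 - 3) × (2.2 - 5)/(1 - 5) × (2.2 - 7)/(1 - 7) = 0.358400
L_2(2.2) = (2.2 - (-1))/(3 - (-1)) × (2.2 - 1)/(3 - 1) × (2.2 - 5)/(3 - 5) × (2.2 - 7)/(3 - 7) = 0.806400
L_3(2.2) = (2.2 - (-1))/(5 - (-1)) × (2.2 - 1)/(5 - 1) × (2.2 - 3)/(5 - 3) × (2.2 - 7)/(5 - 7) = -0.153600
L_4(2.2) = (2.2 - (-1))/(7 - (-1)) × (2.2 - 1)/(7 - 1) × (2.2 - 3)/(7 - 3) × (2.2 - 5)/(7 - 5) = 0.022400

P(2.2) = 25×L_0(2.2) + 16×L_1(2.2) + 23×L_2(2.2) + (-7)×L_3(2.2) + 21×L_4(2.2)
P(2.2) = 24.987200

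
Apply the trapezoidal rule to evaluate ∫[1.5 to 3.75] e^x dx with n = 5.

f(x) = e^x
a = 1.5, b = 3.75, n = 5
h = (b - a)/n = 0.450000

Trapezoidal rule: (h/2)[f(x₀) + 2f(x₁) + 2f(x₂) + ... + f(xₙ)]

x_0 = 1.5000, f(x_0) = 4.481689, coefficient = 1
x_1 = 1.9500, f(x_1) = 7.028688, coefficient = 2
x_2 = 2.4000, f(x_2) = 11.023176, coefficient = 2
x_3 = 2.8500, f(x_3) = 17.287782, coefficient = 2
x_4 = 3.3000, f(x_4) = 27.112639, coefficient = 2
x_5 = 3.7500, f(x_5) = 42.521082, coefficient = 1

I ≈ (0.450000/2) × 171.907341 = 38.679152
Exact value: 38.039393
Error: 0.639759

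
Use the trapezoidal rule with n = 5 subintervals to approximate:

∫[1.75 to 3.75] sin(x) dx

f(x) = sin(x)
a = 1.75, b = 3.75, n = 5
h = (b - a)/n = 0.400000

Trapezoidal rule: (h/2)[f(x₀) + 2f(x₁) + 2f(x₂) + ... + f(xₙ)]

x_0 = 1.7500, f(x_0) = 0.983986, coefficient = 1
x_1 = 2.1500, f(x_1) = 0.836899, coefficient = 2
x_2 = 2.5500, f(x_2) = 0.557684, coefficient = 2
x_3 = 2.9500, f(x_3) = 0.190423, coefficient = 2
x_4 = 3.3500, f(x_4) = -0.206902, coefficient = 2
x_5 = 3.7500, f(x_5) = -0.571561, coefficient = 1

I ≈ (0.400000/2) × 3.168631 = 0.633726
Exact value: 0.642313
Error: 0.008587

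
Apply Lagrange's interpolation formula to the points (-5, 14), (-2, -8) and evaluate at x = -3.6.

Lagrange interpolation formula:
P(x) = Σ yᵢ × Lᵢ(x)
where Lᵢ(x) = Π_{j≠i} (x - xⱼ)/(xᵢ - xⱼ)

L_0(-3.6) = (-3.6 - (-2))/(-5 - (-2)) = 0.533333
L_1(-3.6) = (-3.6 - (-5))/(-2 - (-5)) = 0.466667

P(-3.6) = 14×L_0(-3.6) + (-8)×L_1(-3.6)
P(-3.6) = 3.733333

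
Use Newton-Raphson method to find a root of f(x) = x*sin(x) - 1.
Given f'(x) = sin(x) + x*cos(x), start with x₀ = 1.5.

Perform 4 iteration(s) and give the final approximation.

f(x) = x*sin(x) - 1
f'(x) = sin(x) + x*cos(x)
x₀ = 1.5

Newton-Raphson formula: x_{n+1} = x_n - f(x_n)/f'(x_n)

Iteration 1:
  f(1.500000) = 0.496242
  f'(1.500000) = 1.103601
  x_1 = 1.500000 - 0.496242/1.103601 = 1.050342
Iteration 2:
  f(1.050342) = -0.088730
  f'(1.050342) = 1.389902
  x_2 = 1.050342 - (-0.088730)/1.389902 = 1.114181
Iteration 3:
  f(1.114181) = 0.000033
  f'(1.114181) = 1.388807
  x_3 = 1.114181 - 0.000033/1.388807 = 1.114157
Iteration 4:
  f(1.114157) = 0.000000
  f'(1.114157) = 1.388809
  x_4 = 1.114157 - 0.000000/1.388809 = 1.114157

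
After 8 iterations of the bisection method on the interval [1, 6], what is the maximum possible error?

Bisection error bound: |error| ≤ (b-a)/2^n
|error| ≤ (6 - 1)/2^8 = 5/2^8
|error| ≤ 0.0195312500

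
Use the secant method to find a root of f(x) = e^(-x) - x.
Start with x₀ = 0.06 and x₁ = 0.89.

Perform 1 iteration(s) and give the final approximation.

f(x) = e^(-x) - x
x₀ = 0.06, x₁ = 0.89

Secant formula: x_{n+1} = x_n - f(x_n)(x_n - x_{n-1})/(f(x_n) - f(x_{n-1}))

Iteration 1:
  f(0.060000) = 0.881765
  f(0.890000) = -0.479344
  x_2 = 0.890000 - (-0.479344)×(0.890000 - 0.060000)/(-0.479344 - 0.881765)
       = 0.597697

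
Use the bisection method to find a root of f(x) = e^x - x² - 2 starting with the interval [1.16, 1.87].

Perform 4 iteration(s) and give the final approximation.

f(x) = e^x - x² - 2
Initial interval: [1.16, 1.87]

Iteration 1:
  c_1 = (1.160000 + 1.870000)/2 = 1.515000
  f(c_1) = f(1.515000) = 0.254196
  f(a) × f(c) < 0, new interval: [1.160000, 1.515000]
Iteration 2:
  c_2 = (1.160000 + 1.515000)/2 = 1.337500
  f(c_2) = f(1.337500) = 0.020602
  f(a) × f(c) < 0, new interval: [1.160000, 1.337500]
Iteration 3:
  c_3 = (1.160000 + 1.337500)/2 = 1.248750
  f(c_3) = f(1.248750) = -0.073394
  f(a) × f(c) ≥ 0, new interval: [1.248750, 1.337500]
Iteration 4:
  c_4 = (1.248750 + 1.337500)/2 = 1.293125
  f(c_4) = f(1.293125) = -0.028015
  f(a) × f(c) ≥ 0, new interval: [1.293125, 1.337500]

After 4 iteration(s), the approximation is c_4 = 1.293125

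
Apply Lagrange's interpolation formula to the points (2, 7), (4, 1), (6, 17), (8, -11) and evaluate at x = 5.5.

Lagrange interpolation formula:
P(x) = Σ yᵢ × Lᵢ(x)
where Lᵢ(x) = Π_{j≠i} (x - xⱼ)/(xᵢ - xⱼ)

L_0(5.5) = (5.5 - 4)/(2 - 4) × (5.5 - 6)/(2 - 6) × (5.5 - 8)/(2 - 8) = -0.039062
L_1(5.5) = (5.5 - 2)/(4 - 2) × (5.5 - 6)/(4 - 6) × (5.5 - 8)/(4 - 8) = 0.273438
L_2(5.5) = (5.5 - 2)/(6 - 2) × (5.5 - 4)/(6 - 4) × (5.5 - 8)/(6 - 8) = 0.820312
L_3(5.5) = (5.5 - 2)/(8 - 2) × (5.5 - 4)/(8 - 4) × (5.5 - 6)/(8 - 6) = -0.054688

P(5.5) = 7×L_0(5.5) + 1×L_1(5.5) + 17×L_2(5.5) + (-11)×L_3(5.5)
P(5.5) = 14.546875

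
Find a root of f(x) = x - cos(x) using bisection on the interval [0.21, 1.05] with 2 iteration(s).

f(x) = x - cos(x)
Initial interval: [0.21, 1.05]

Iteration 1:
  c_1 = (0.210000 + 1.050000)/2 = 0.630000
  f(c_1) = f(0.630000) = -0.178028
  f(a) × f(c) ≥ 0, new interval: [0.630000, 1.050000]
Iteration 2:
  c_2 = (0.630000 + 1.050000)/2 = 0.840000
  f(c_2) = f(0.840000) = 0.172537
  f(a) × f(c) < 0, new interval: [0.630000, 0.840000]

After 2 iteration(s), the approximation is c_2 = 0.840000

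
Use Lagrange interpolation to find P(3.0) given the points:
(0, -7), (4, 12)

Lagrange interpolation formula:
P(x) = Σ yᵢ × Lᵢ(x)
where Lᵢ(x) = Π_{j≠i} (x - xⱼ)/(xᵢ - xⱼ)

L_0(3.0) = (3.0 - 4)/(0 - 4) = 0.250000
L_1(3.0) = (3.0 - 0)/(4 - 0) = 0.750000

P(3.0) = (-7)×L_0(3.0) + 12×L_1(3.0)
P(3.0) = 7.250000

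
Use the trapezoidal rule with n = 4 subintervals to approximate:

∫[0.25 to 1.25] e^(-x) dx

f(x) = e^(-x)
a = 0.25, b = 1.25, n = 4
h = (b - a)/n = 0.250000

Trapezoidal rule: (h/2)[f(x₀) + 2f(x₁) + 2f(x₂) + ... + f(xₙ)]

x_0 = 0.2500, f(x_0) = 0.778801, coefficient = 1
x_1 = 0.5000, f(x_1) = 0.606531, coefficient = 2
x_2 = 0.7500, f(x_2) = 0.472367, coefficient = 2
x_3 = 1.0000, f(x_3) = 0.367879, coefficient = 2
x_4 = 1.2500, f(x_4) = 0.286505, coefficient = 1

I ≈ (0.250000/2) × 3.958859 = 0.494857
Exact value: 0.492296
Error: 0.002561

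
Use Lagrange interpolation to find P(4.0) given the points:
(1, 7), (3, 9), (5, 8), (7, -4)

Lagrange interpolation formula:
P(x) = Σ yᵢ × Lᵢ(x)
where Lᵢ(x) = Π_{j≠i} (x - xⱼ)/(xᵢ - xⱼ)

L_0(4.0) = (4.0 - 3)/(1 - 3) × (4.0 - 5)/(1 - 5) × (4.0 - 7)/(1 - 7) = -0.062500
L_1(4.0) = (4.0 - 1)/(3 - 1) × (4.0 - 5)/(3 - 5) × (4.0 - 7)/(3 - 7) = 0.562500
L_2(4.0) = (4.0 - 1)/(5 - 1) × (4.0 - 3)/(5 - 3) × (4.0 - 7)/(5 - 7) = 0.562500
L_3(4.0) = (4.0 - 1)/(7 - 1) × (4.0 - 3)/(7 - 3) × (4.0 - 5)/(7 - 5) = -0.062500

P(4.0) = 7×L_0(4.0) + 9×L_1(4.0) + 8×L_2(4.0) + (-4)×L_3(4.0)
P(4.0) = 9.375000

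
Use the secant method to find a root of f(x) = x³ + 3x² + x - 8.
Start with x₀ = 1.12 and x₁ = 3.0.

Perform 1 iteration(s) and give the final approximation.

f(x) = x³ + 3x² + x - 8
x₀ = 1.12, x₁ = 3.0

Secant formula: x_{n+1} = x_n - f(x_n)(x_n - x_{n-1})/(f(x_n) - f(x_{n-1}))

Iteration 1:
  f(1.120000) = -1.711872
  f(3.000000) = 49.000000
  x_2 = 3.000000 - 49.000000×(3.000000 - 1.120000)/(49.000000 - (-1.711872))
       = 1.183463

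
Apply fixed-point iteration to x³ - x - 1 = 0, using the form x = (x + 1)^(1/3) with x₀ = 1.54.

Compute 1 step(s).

Equation: x³ - x - 1 = 0
Fixed-point form: x = (x + 1)^(1/3)
x₀ = 1.54

x_1 = g(1.540000) = 1.364409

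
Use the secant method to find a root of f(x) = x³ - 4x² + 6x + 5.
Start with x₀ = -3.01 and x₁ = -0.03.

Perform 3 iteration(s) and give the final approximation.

f(x) = x³ - 4x² + 6x + 5
x₀ = -3.01, x₁ = -0.03

Secant formula: x_{n+1} = x_n - f(x_n)(x_n - x_{n-1})/(f(x_n) - f(x_{n-1}))

Iteration 1:
  f(-3.010000) = -76.571301
  f(-0.030000) = 4.816373
  x_2 = -0.030000 - 4.816373×(-0.030000 - (-3.010000))/(4.816373 - (-76.571301))
       = -0.206351
Iteration 2:
  f(-0.030000) = 4.816373
  f(-0.206351) = 3.582785
  x_3 = -0.206351 - 3.582785×(-0.206351 - (-0.030000))/(3.582785 - 4.816373)
       = -0.718538
Iteration 3:
  f(-0.206351) = 3.582785
  f(-0.718538) = -1.747391
  x_4 = -0.718538 - (-1.747391)×(-0.718538 - (-0.206351))/(-1.747391 - 3.582785)
       = -0.550628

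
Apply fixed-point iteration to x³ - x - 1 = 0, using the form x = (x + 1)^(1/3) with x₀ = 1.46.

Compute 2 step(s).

Equation: x³ - x - 1 = 0
Fixed-point form: x = (x + 1)^(1/3)
x₀ = 1.46

x_1 = g(1.460000) = 1.349931
x_2 = g(1.349931) = 1.329490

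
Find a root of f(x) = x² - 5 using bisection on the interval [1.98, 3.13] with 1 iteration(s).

f(x) = x² - 5
Initial interval: [1.98, 3.13]

Iteration 1:
  c_1 = (1.980000 + 3.130000)/2 = 2.555000
  f(c_1) = f(2.555000) = 1.528025
  f(a) × f(c) < 0, new interval: [1.980000, 2.555000]

After 1 iteration(s), the approximation is c_1 = 2.555000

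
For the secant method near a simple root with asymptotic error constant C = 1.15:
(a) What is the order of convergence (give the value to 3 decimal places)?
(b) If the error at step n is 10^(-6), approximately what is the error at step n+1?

(a) Secant method has superlinear convergence with order φ = (1+√5)/2 ≈ 1.618.
    This means |e_{n+1}| ≈ C|e_n|^1.618.

(b) With |e_n| = 10^(-6) and C = 1.15:
    |e_{n+1}| ≈ 1.15 × (10^(-6))^1.618 = 1.15 × 10^(-9.71)

(a) ≈ 1.618 (golden ratio); (b) |e_{n+1}| ≈ 2.252e-10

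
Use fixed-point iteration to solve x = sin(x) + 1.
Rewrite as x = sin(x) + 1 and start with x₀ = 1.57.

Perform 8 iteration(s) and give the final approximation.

Equation: x = sin(x) + 1
Fixed-point form: x = sin(x) + 1
x₀ = 1.57

x_1 = g(1.570000) = 2.000000
x_2 = g(2.000000) = 1.909298
x_3 = g(1.909298) = 1.943253
x_4 = g(1.943253) = 1.931436
x_5 = g(1.931436) = 1.935671
x_6 = g(1.935671) = 1.934168
x_7 = g(1.934168) = 1.934704
x_8 = g(1.934704) = 1.934513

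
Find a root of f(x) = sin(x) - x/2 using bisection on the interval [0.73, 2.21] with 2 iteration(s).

f(x) = sin(x) - x/2
Initial interval: [0.73, 2.21]

Iteration 1:
  c_1 = (0.730000 + 2.210000)/2 = 1.470000
  f(c_1) = f(1.470000) = 0.259924
  f(a) × f(c) ≥ 0, new interval: [1.470000, 2.210000]
Iteration 2:
  c_2 = (1.470000 + 2.210000)/2 = 1.840000
  f(c_2) = f(1.840000) = 0.043983
  f(a) × f(c) ≥ 0, new interval: [1.840000, 2.210000]

After 2 iteration(s), the approximation is c_2 = 1.840000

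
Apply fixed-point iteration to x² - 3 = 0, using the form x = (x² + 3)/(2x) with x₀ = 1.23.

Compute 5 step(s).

Equation: x² - 3 = 0
Fixed-point form: x = (x² + 3)/(2x)
x₀ = 1.23

x_1 = g(1.230000) = 1.834512
x_2 = g(1.834512) = 1.734912
x_3 = g(1.734912) = 1.732053
x_4 = g(1.732053) = 1.732051
x_5 = g(1.732051) = 1.732051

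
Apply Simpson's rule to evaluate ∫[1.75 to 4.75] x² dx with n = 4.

f(x) = x²
a = 1.75, b = 4.75, n = 4
h = (b - a)/n = 0.750000

Simpson's rule: (h/3)[f(x₀) + 4f(x₁) + 2f(x₂) + ... + f(xₙ)]

x_0 = 1.7500, f(x_0) = 3.062500, coefficient = 1
x_1 = 2.5000, f(x_1) = 6.250000, coefficient = 4
x_2 = 3.2500, f(x_2) = 10.562500, coefficient = 2
x_3 = 4.0000, f(x_3) = 16.000000, coefficient = 4
x_4 = 4.7500, f(x_4) = 22.562500, coefficient = 1

I ≈ (0.750000/3) × 135.750000 = 33.937500
Exact value: 33.937500
Error: 0.000000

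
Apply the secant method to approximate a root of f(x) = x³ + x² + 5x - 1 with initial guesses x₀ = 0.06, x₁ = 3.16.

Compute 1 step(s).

f(x) = x³ + x² + 5x - 1
x₀ = 0.06, x₁ = 3.16

Secant formula: x_{n+1} = x_n - f(x_n)(x_n - x_{n-1})/(f(x_n) - f(x_{n-1}))

Iteration 1:
  f(0.060000) = -0.696184
  f(3.160000) = 56.340096
  x_2 = 3.160000 - 56.340096×(3.160000 - 0.060000)/(56.340096 - (-0.696184))
       = 0.097839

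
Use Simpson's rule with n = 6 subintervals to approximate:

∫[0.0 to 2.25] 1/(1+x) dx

f(x) = 1/(1+x)
a = 0.0, b = 2.25, n = 6
h = (b - a)/n = 0.375000

Simpson's rule: (h/3)[f(x₀) + 4f(x₁) + 2f(x₂) + ... + f(xₙ)]

x_0 = 0.0000, f(x_0) = 1.000000, coefficient = 1
x_1 = 0.3750, f(x_1) = 0.727273, coefficient = 4
x_2 = 0.7500, f(x_2) = 0.571429, coefficient = 2
x_3 = 1.1250, f(x_3) = 0.470588, coefficient = 4
x_4 = 1.5000, f(x_4) = 0.400000, coefficient = 2
x_5 = 1.8750, f(x_5) = 0.347826, coefficient = 4
x_6 = 2.2500, f(x_6) = 0.307692, coefficient = 1

I ≈ (0.375000/3) × 9.433298 = 1.179162
Exact value: 1.178655
Error: 0.000507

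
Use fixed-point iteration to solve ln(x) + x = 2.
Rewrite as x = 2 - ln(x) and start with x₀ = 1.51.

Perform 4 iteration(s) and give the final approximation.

Equation: ln(x) + x = 2
Fixed-point form: x = 2 - ln(x)
x₀ = 1.51

x_1 = g(1.510000) = 1.587890
x_2 = g(1.587890) = 1.537594
x_3 = g(1.537594) = 1.569781
x_4 = g(1.569781) = 1.549064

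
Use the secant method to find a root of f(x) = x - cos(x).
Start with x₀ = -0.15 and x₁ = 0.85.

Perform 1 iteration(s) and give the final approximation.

f(x) = x - cos(x)
x₀ = -0.15, x₁ = 0.85

Secant formula: x_{n+1} = x_n - f(x_n)(x_n - x_{n-1})/(f(x_n) - f(x_{n-1}))

Iteration 1:
  f(-0.150000) = -1.138771
  f(0.850000) = 0.190017
  x_2 = 0.850000 - 0.190017×(0.850000 - (-0.150000))/(0.190017 - (-1.138771))
       = 0.707000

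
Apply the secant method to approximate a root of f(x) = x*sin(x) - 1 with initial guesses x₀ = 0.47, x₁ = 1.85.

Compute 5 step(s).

f(x) = x*sin(x) - 1
x₀ = 0.47, x₁ = 1.85

Secant formula: x_{n+1} = x_n - f(x_n)(x_n - x_{n-1})/(f(x_n) - f(x_{n-1}))

Iteration 1:
  f(0.470000) = -0.787143
  f(1.850000) = 0.778359
  x_2 = 1.850000 - 0.778359×(1.850000 - 0.470000)/(0.778359 - (-0.787143))
       = 1.163872
Iteration 2:
  f(1.850000) = 0.778359
  f(1.163872) = 0.068833
  x_3 = 1.163872 - 0.068833×(1.163872 - 1.850000)/(0.068833 - 0.778359)
       = 1.097309
Iteration 3:
  f(1.163872) = 0.068833
  f(1.097309) = -0.023413
  x_4 = 1.097309 - (-0.023413)×(1.097309 - 1.163872)/(-0.023413 - 0.068833)
       = 1.114203
Iteration 4:
  f(1.097309) = -0.023413
  f(1.114203) = 0.000064
  x_5 = 1.114203 - 0.000064×(1.114203 - 1.097309)/(0.000064 - (-0.023413))
       = 1.114157
Iteration 5:
  f(1.114203) = 0.000064
  f(1.114157) = 0.000000
  x_6 = 1.114157 - 0.000000×(1.114157 - 1.114203)/(0.000000 - 0.000064)
       = 1.114157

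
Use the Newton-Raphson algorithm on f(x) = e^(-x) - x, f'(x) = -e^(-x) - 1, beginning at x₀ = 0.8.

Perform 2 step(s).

f(x) = e^(-x) - x
f'(x) = -e^(-x) - 1
x₀ = 0.8

Newton-Raphson formula: x_{n+1} = x_n - f(x_n)/f'(x_n)

Iteration 1:
  f(0.800000) = -0.350671
  f'(0.800000) = -1.449329
  x_1 = 0.800000 - (-0.350671)/(-1.449329) = 0.558046
Iteration 2:
  f(0.558046) = 0.014280
  f'(0.558046) = -1.572326
  x_2 = 0.558046 - 0.014280/(-1.572326) = 0.567128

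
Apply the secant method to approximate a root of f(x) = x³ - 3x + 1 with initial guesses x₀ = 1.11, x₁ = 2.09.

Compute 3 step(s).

f(x) = x³ - 3x + 1
x₀ = 1.11, x₁ = 2.09

Secant formula: x_{n+1} = x_n - f(x_n)(x_n - x_{n-1})/(f(x_n) - f(x_{n-1}))

Iteration 1:
  f(1.110000) = -0.962369
  f(2.090000) = 3.859329
  x_2 = 2.090000 - 3.859329×(2.090000 - 1.110000)/(3.859329 - (-0.962369))
       = 1.305599
Iteration 2:
  f(2.090000) = 3.859329
  f(1.305599) = -0.691287
  x_3 = 1.305599 - (-0.691287)×(1.305599 - 2.090000)/(-0.691287 - 3.859329)
       = 1.424758
Iteration 3:
  f(1.305599) = -0.691287
  f(1.424758) = -0.382107
  x_4 = 1.424758 - (-0.382107)×(1.424758 - 1.305599)/(-0.382107 - (-0.691287))
       = 1.572023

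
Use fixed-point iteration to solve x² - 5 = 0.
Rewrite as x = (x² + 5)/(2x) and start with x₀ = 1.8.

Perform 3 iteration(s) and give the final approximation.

Equation: x² - 5 = 0
Fixed-point form: x = (x² + 5)/(2x)
x₀ = 1.8

x_1 = g(1.800000) = 2.288889
x_2 = g(2.288889) = 2.236677
x_3 = g(2.236677) = 2.236068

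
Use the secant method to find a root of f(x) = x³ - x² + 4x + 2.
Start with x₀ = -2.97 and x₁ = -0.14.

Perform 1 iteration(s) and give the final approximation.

f(x) = x³ - x² + 4x + 2
x₀ = -2.97, x₁ = -0.14

Secant formula: x_{n+1} = x_n - f(x_n)(x_n - x_{n-1})/(f(x_n) - f(x_{n-1}))

Iteration 1:
  f(-2.970000) = -44.898973
  f(-0.140000) = 1.417656
  x_2 = -0.140000 - 1.417656×(-0.140000 - (-2.970000))/(1.417656 - (-44.898973))
       = -0.226620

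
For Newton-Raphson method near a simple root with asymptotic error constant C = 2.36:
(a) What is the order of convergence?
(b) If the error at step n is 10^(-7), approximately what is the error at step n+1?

(a) Newton-Raphson has quadratic (order 2) convergence near simple roots.
    This means |e_{n+1}| ≈ C|e_n|².

(b) With |e_n| = 10^(-7) and C = 2.36:
    |e_{n+1}| ≈ 2.36 × (10^(-7))² = 2.36 × 10^(-14)

(a) 2 (quadratic); (b) |e_{n+1}| ≈ 2.360e-14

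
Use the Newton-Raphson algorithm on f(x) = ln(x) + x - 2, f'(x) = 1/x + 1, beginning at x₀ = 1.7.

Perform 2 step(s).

f(x) = ln(x) + x - 2
f'(x) = 1/x + 1
x₀ = 1.7

Newton-Raphson formula: x_{n+1} = x_n - f(x_n)/f'(x_n)

Iteration 1:
  f(1.700000) = 0.230628
  f'(1.700000) = 1.588235
  x_1 = 1.700000 - 0.230628/1.588235 = 1.554790
Iteration 2:
  f(1.554790) = -0.003870
  f'(1.554790) = 1.643174
  x_2 = 1.554790 - (-0.003870)/1.643174 = 1.557145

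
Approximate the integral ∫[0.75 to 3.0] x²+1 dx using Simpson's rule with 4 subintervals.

f(x) = x²+1
a = 0.75, b = 3.0, n = 4
h = (b - a)/n = 0.562500

Simpson's rule: (h/3)[f(x₀) + 4f(x₁) + 2f(x₂) + ... + f(xₙ)]

x_0 = 0.7500, f(x_0) = 1.562500, coefficient = 1
x_1 = 1.3125, f(x_1) = 2.722656, coefficient = 4
x_2 = 1.8750, f(x_2) = 4.515625, coefficient = 2
x_3 = 2.4375, f(x_3) = 6.941406, coefficient = 4
x_4 = 3.0000, f(x_4) = 10.000000, coefficient = 1

I ≈ (0.562500/3) × 59.250000 = 11.109375
Exact value: 11.109375
Error: 0.000000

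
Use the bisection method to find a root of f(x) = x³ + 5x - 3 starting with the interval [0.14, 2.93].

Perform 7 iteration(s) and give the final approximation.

f(x) = x³ + 5x - 3
Initial interval: [0.14, 2.93]

Iteration 1:
  c_1 = (0.140000 + 2.930000)/2 = 1.535000
  f(c_1) = f(1.535000) = 8.291805
  f(a) × f(c) < 0, new interval: [0.140000, 1.535000]
Iteration 2:
  c_2 = (0.140000 + 1.535000)/2 = 0.837500
  f(c_2) = f(0.837500) = 1.774928
  f(a) × f(c) < 0, new interval: [0.140000, 0.837500]
Iteration 3:
  c_3 = (0.140000 + 0.837500)/2 = 0.488750
  f(c_3) = f(0.488750) = -0.439499
  f(a) × f(c) ≥ 0, new interval: [0.488750, 0.837500]
Iteration 4:
  c_4 = (0.488750 + 0.837500)/2 = 0.663125
  f(c_4) = f(0.663125) = 0.607224
  f(a) × f(c) < 0, new interval: [0.488750, 0.663125]
Iteration 5:
  c_5 = (0.488750 + 0.663125)/2 = 0.575938
  f(c_5) = f(0.575938) = 0.070728
  f(a) × f(c) < 0, new interval: [0.488750, 0.575938]
Iteration 6:
  c_6 = (0.488750 + 0.575938)/2 = 0.532344
  f(c_6) = f(0.532344) = -0.187420
  f(a) × f(c) ≥ 0, new interval: [0.532344, 0.575938]
Iteration 7:
  c_7 = (0.532344 + 0.575938)/2 = 0.554141
  f(c_7) = f(0.554141) = -0.059136
  f(a) × f(c) ≥ 0, new interval: [0.554141, 0.575938]

After 7 iteration(s), the approximation is c_7 = 0.554141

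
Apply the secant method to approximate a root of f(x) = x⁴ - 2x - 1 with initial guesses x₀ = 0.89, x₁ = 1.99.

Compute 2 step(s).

f(x) = x⁴ - 2x - 1
x₀ = 0.89, x₁ = 1.99

Secant formula: x_{n+1} = x_n - f(x_n)(x_n - x_{n-1})/(f(x_n) - f(x_{n-1}))

Iteration 1:
  f(0.890000) = -2.152578
  f(1.990000) = 10.702392
  x_2 = 1.990000 - 10.702392×(1.990000 - 0.890000)/(10.702392 - (-2.152578))
       = 1.074196
Iteration 2:
  f(1.990000) = 10.702392
  f(1.074196) = -1.816913
  x_3 = 1.074196 - (-1.816913)×(1.074196 - 1.990000)/(-1.816913 - 10.702392)
       = 1.207106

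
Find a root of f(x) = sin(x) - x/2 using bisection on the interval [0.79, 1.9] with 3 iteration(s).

f(x) = sin(x) - x/2
Initial interval: [0.79, 1.9]

Iteration 1:
  c_1 = (0.790000 + 1.900000)/2 = 1.345000
  f(c_1) = f(1.345000) = 0.302116
  f(a) × f(c) ≥ 0, new interval: [1.345000, 1.900000]
Iteration 2:
  c_2 = (1.345000 + 1.900000)/2 = 1.622500
  f(c_2) = f(1.622500) = 0.187414
  f(a) × f(c) ≥ 0, new interval: [1.622500, 1.900000]
Iteration 3:
  c_3 = (1.622500 + 1.900000)/2 = 1.761250
  f(c_3) = f(1.761250) = 0.101293
  f(a) × f(c) ≥ 0, new interval: [1.761250, 1.900000]

After 3 iteration(s), the approximation is c_3 = 1.761250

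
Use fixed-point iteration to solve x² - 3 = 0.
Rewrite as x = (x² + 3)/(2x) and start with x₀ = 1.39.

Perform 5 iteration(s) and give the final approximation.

Equation: x² - 3 = 0
Fixed-point form: x = (x² + 3)/(2x)
x₀ = 1.39

x_1 = g(1.390000) = 1.774137
x_2 = g(1.774137) = 1.732550
x_3 = g(1.732550) = 1.732051
x_4 = g(1.732051) = 1.732051
x_5 = g(1.732051) = 1.732051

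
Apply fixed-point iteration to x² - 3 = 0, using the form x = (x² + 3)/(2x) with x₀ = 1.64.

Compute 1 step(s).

Equation: x² - 3 = 0
Fixed-point form: x = (x² + 3)/(2x)
x₀ = 1.64

x_1 = g(1.640000) = 1.734634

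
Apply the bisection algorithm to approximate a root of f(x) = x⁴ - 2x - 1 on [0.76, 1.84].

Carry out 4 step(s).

f(x) = x⁴ - 2x - 1
Initial interval: [0.76, 1.84]

Iteration 1:
  c_1 = (0.760000 + 1.840000)/2 = 1.300000
  f(c_1) = f(1.300000) = -0.743900
  f(a) × f(c) ≥ 0, new interval: [1.300000, 1.840000]
Iteration 2:
  c_2 = (1.300000 + 1.840000)/2 = 1.570000
  f(c_2) = f(1.570000) = 1.935732
  f(a) × f(c) < 0, new interval: [1.300000, 1.570000]
Iteration 3:
  c_3 = (1.300000 + 1.570000)/2 = 1.435000
  f(c_3) = f(1.435000) = 0.370408
  f(a) × f(c) < 0, new interval: [1.300000, 1.435000]
Iteration 4:
  c_4 = (1.300000 + 1.435000)/2 = 1.367500
  f(c_4) = f(1.367500) = -0.237890
  f(a) × f(c) ≥ 0, new interval: [1.367500, 1.435000]

After 4 iteration(s), the approximation is c_4 = 1.367500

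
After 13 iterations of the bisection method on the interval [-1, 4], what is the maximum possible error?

Bisection error bound: |error| ≤ (b-a)/2^n
|error| ≤ (4 - (-1))/2^13 = 5/2^13
|error| ≤ 0.0006103516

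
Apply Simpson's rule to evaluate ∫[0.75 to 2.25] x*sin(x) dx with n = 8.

f(x) = x*sin(x)
a = 0.75, b = 2.25, n = 8
h = (b - a)/n = 0.187500

Simpson's rule: (h/3)[f(x₀) + 4f(x₁) + 2f(x₂) + ... + f(xₙ)]

x_0 = 0.7500, f(x_0) = 0.511229, coefficient = 1
x_1 = 0.9375, f(x_1) = 0.755701, coefficient = 4
x_2 = 1.1250, f(x_2) = 1.015051, coefficient = 2
x_3 = 1.3125, f(x_3) = 1.268960, coefficient = 4
x_4 = 1.5000, f(x_4) = 1.496242, coefficient = 2
x_5 = 1.6875, f(x_5) = 1.676021, coefficient = 4
x_6 = 1.8750, f(x_6) = 1.788911, coefficient = 2
x_7 = 2.0625, f(x_7) = 1.818155, coefficient = 4
x_8 = 2.2500, f(x_8) = 1.750665, coefficient = 1

I ≈ (0.187500/3) × 32.937652 = 2.058603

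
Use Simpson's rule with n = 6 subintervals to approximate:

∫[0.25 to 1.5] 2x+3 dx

f(x) = 2x+3
a = 0.25, b = 1.5, n = 6
h = (b - a)/n = 0.208333

Simpson's rule: (h/3)[f(x₀) + 4f(x₁) + 2f(x₂) + ... + f(xₙ)]

x_0 = 0.2500, f(x_0) = 3.500000, coefficient = 1
x_1 = 0.4583, f(x_1) = 3.916667, coefficient = 4
x_2 = 0.6667, f(x_2) = 4.333333, coefficient = 2
x_3 = 0.8750, f(x_3) = 4.750000, coefficient = 4
x_4 = 1.0833, f(x_4) = 5.166667, coefficient = 2
x_5 = 1.2917, f(x_5) = 5.583333, coefficient = 4
x_6 = 1.5000, f(x_6) = 6.000000, coefficient = 1

I ≈ (0.208333/3) × 85.500000 = 5.937500
Exact value: 5.937500
Error: 0.000000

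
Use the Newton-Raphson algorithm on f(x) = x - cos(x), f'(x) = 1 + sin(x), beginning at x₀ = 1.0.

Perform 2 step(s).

f(x) = x - cos(x)
f'(x) = 1 + sin(x)
x₀ = 1.0

Newton-Raphson formula: x_{n+1} = x_n - f(x_n)/f'(x_n)

Iteration 1:
  f(1.000000) = 0.459698
  f'(1.000000) = 1.841471
  x_1 = 1.000000 - 0.459698/1.841471 = 0.750364
Iteration 2:
  f(0.750364) = 0.018923
  f'(0.750364) = 1.681905
  x_2 = 0.750364 - 0.018923/1.681905 = 0.739113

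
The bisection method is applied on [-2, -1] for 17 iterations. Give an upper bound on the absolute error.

Bisection error bound: |error| ≤ (b-a)/2^n
|error| ≤ (-1 - (-2))/2^17 = 1/2^17
|error| ≤ 0.0000076294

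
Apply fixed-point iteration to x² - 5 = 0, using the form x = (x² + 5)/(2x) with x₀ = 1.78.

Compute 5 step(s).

Equation: x² - 5 = 0
Fixed-point form: x = (x² + 5)/(2x)
x₀ = 1.78

x_1 = g(1.780000) = 2.294494
x_2 = g(2.294494) = 2.236812
x_3 = g(2.236812) = 2.236068
x_4 = g(2.236068) = 2.236068
x_5 = g(2.236068) = 2.236068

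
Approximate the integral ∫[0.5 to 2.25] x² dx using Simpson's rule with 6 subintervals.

f(x) = x²
a = 0.5, b = 2.25, n = 6
h = (b - a)/n = 0.291667

Simpson's rule: (h/3)[f(x₀) + 4f(x₁) + 2f(x₂) + ... + f(xₙ)]

x_0 = 0.5000, f(x_0) = 0.250000, coefficient = 1
x_1 = 0.7917, f(x_1) = 0.626736, coefficient = 4
x_2 = 1.0833, f(x_2) = 1.173611, coefficient = 2
x_3 = 1.3750, f(x_3) = 1.890625, coefficient = 4
x_4 = 1.6667, f(x_4) = 2.777778, coefficient = 2
x_5 = 1.9583, f(x_5) = 3.835069, coefficient = 4
x_6 = 2.2500, f(x_6) = 5.062500, coefficient = 1

I ≈ (0.291667/3) × 38.625000 = 3.755208
Exact value: 3.755208
Error: 0.000000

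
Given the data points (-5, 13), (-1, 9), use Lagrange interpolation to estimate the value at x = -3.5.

Lagrange interpolation formula:
P(x) = Σ yᵢ × Lᵢ(x)
where Lᵢ(x) = Π_{j≠i} (x - xⱼ)/(xᵢ - xⱼ)

L_0(-3.5) = (-3.5 - (-1))/(-5 - (-1)) = 0.625000
L_1(-3.5) = (-3.5 - (-5))/(-1 - (-5)) = 0.375000

P(-3.5) = 13×L_0(-3.5) + 9×L_1(-3.5)
P(-3.5) = 11.500000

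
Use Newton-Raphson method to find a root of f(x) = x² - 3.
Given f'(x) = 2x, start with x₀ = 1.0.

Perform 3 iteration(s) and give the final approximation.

f(x) = x² - 3
f'(x) = 2x
x₀ = 1.0

Newton-Raphson formula: x_{n+1} = x_n - f(x_n)/f'(x_n)

Iteration 1:
  f(1.000000) = -2.000000
  f'(1.000000) = 2.000000
  x_1 = 1.000000 - (-2.000000)/2.000000 = 2.000000
Iteration 2:
  f(2.000000) = 1.000000
  f'(2.000000) = 4.000000
  x_2 = 2.000000 - 1.000000/4.000000 = 1.750000
Iteration 3:
  f(1.750000) = 0.062500
  f'(1.750000) = 3.500000
  x_3 = 1.750000 - 0.062500/3.500000 = 1.732143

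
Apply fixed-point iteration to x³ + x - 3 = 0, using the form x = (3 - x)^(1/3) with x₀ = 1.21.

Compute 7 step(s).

Equation: x³ + x - 3 = 0
Fixed-point form: x = (3 - x)^(1/3)
x₀ = 1.21

x_1 = g(1.210000) = 1.214184
x_2 = g(1.214184) = 1.213237
x_3 = g(1.213237) = 1.213451
x_4 = g(1.213451) = 1.213403
x_5 = g(1.213403) = 1.213414
x_6 = g(1.213414) = 1.213411
x_7 = g(1.213411) = 1.213412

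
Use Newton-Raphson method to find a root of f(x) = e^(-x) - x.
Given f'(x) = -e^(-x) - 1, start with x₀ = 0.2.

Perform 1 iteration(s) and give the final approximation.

f(x) = e^(-x) - x
f'(x) = -e^(-x) - 1
x₀ = 0.2

Newton-Raphson formula: x_{n+1} = x_n - f(x_n)/f'(x_n)

Iteration 1:
  f(0.200000) = 0.618731
  f'(0.200000) = -1.818731
  x_1 = 0.200000 - 0.618731/(-1.818731) = 0.540199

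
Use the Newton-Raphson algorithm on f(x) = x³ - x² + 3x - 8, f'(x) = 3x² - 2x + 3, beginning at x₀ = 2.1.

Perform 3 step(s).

f(x) = x³ - x² + 3x - 8
f'(x) = 3x² - 2x + 3
x₀ = 2.1

Newton-Raphson formula: x_{n+1} = x_n - f(x_n)/f'(x_n)

Iteration 1:
  f(2.100000) = 3.151000
  f'(2.100000) = 12.030000
  x_1 = 2.100000 - 3.151000/12.030000 = 1.838071
Iteration 2:
  f(1.838071) = 0.345645
  f'(1.838071) = 9.459377
  x_2 = 1.838071 - 0.345645/9.459377 = 1.801532
Iteration 3:
  f(1.801532) = 0.005978
  f'(1.801532) = 9.133485
  x_3 = 1.801532 - 0.005978/9.133485 = 1.800877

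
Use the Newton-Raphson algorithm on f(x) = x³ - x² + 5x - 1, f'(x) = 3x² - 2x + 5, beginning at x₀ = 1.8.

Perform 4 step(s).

f(x) = x³ - x² + 5x - 1
f'(x) = 3x² - 2x + 5
x₀ = 1.8

Newton-Raphson formula: x_{n+1} = x_n - f(x_n)/f'(x_n)

Iteration 1:
  f(1.800000) = 10.592000
  f'(1.800000) = 11.120000
  x_1 = 1.800000 - 10.592000/11.120000 = 0.847482
Iteration 2:
  f(0.847482) = 3.127868
  f'(0.847482) = 5.459713
  x_2 = 0.847482 - 3.127868/5.459713 = 0.274582
Iteration 3:
  f(0.274582) = 0.318219
  f'(0.274582) = 4.677022
  x_3 = 0.274582 - 0.318219/4.677022 = 0.206544
Iteration 4:
  f(0.206544) = -0.001131
  f'(0.206544) = 4.714894
  x_4 = 0.206544 - (-0.001131)/4.714894 = 0.206783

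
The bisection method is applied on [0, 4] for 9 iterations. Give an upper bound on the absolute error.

Bisection error bound: |error| ≤ (b-a)/2^n
|error| ≤ (4 - 0)/2^9 = 4/2^9
|error| ≤ 0.0078125000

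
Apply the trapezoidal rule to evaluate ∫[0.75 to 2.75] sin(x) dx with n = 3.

f(x) = sin(x)
a = 0.75, b = 2.75, n = 3
h = (b - a)/n = 0.666667

Trapezoidal rule: (h/2)[f(x₀) + 2f(x₁) + 2f(x₂) + ... + f(xₙ)]

x_0 = 0.7500, f(x_0) = 0.681639, coefficient = 1
x_1 = 1.4167, f(x_1) = 0.988146, coefficient = 2
x_2 = 2.0833, f(x_2) = 0.871503, coefficient = 2
x_3 = 2.7500, f(x_3) = 0.381661, coefficient = 1

I ≈ (0.666667/2) × 4.782597 = 1.594199
Exact value: 1.655991
Error: 0.061792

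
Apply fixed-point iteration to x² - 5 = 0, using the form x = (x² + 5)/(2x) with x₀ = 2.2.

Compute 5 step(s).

Equation: x² - 5 = 0
Fixed-point form: x = (x² + 5)/(2x)
x₀ = 2.2

x_1 = g(2.200000) = 2.236364
x_2 = g(2.236364) = 2.236068
x_3 = g(2.236068) = 2.236068
x_4 = g(2.236068) = 2.236068
x_5 = g(2.236068) = 2.236068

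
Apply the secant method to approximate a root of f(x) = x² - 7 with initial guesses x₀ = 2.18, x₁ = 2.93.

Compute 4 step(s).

f(x) = x² - 7
x₀ = 2.18, x₁ = 2.93

Secant formula: x_{n+1} = x_n - f(x_n)(x_n - x_{n-1})/(f(x_n) - f(x_{n-1}))

Iteration 1:
  f(2.180000) = -2.247600
  f(2.930000) = 1.584900
  x_2 = 2.930000 - 1.584900×(2.930000 - 2.180000)/(1.584900 - (-2.247600))
       = 2.619843
Iteration 2:
  f(2.930000) = 1.584900
  f(2.619843) = -0.136420
  x_3 = 2.619843 - (-0.136420)×(2.619843 - 2.930000)/(-0.136420 - 1.584900)
       = 2.644424
Iteration 3:
  f(2.619843) = -0.136420
  f(2.644424) = -0.007020
  x_4 = 2.644424 - (-0.007020)×(2.644424 - 2.619843)/(-0.007020 - (-0.136420))
       = 2.645758
Iteration 4:
  f(2.644424) = -0.007020
  f(2.645758) = 0.000035
  x_5 = 2.645758 - 0.000035×(2.645758 - 2.644424)/(0.000035 - (-0.007020))
       = 2.645751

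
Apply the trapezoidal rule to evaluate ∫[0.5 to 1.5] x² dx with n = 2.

f(x) = x²
a = 0.5, b = 1.5, n = 2
h = (b - a)/n = 0.500000

Trapezoidal rule: (h/2)[f(x₀) + 2f(x₁) + 2f(x₂) + ... + f(xₙ)]

x_0 = 0.5000, f(x_0) = 0.250000, coefficient = 1
x_1 = 1.0000, f(x_1) = 1.000000, coefficient = 2
x_2 = 1.5000, f(x_2) = 2.250000, coefficient = 1

I ≈ (0.500000/2) × 4.500000 = 1.125000
Exact value: 1.083333
Error: 0.041667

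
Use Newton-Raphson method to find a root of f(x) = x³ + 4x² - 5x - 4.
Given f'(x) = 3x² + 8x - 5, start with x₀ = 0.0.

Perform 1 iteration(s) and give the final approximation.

f(x) = x³ + 4x² - 5x - 4
f'(x) = 3x² + 8x - 5
x₀ = 0.0

Newton-Raphson formula: x_{n+1} = x_n - f(x_n)/f'(x_n)

Iteration 1:
  f(0.000000) = -4.000000
  f'(0.000000) = -5.000000
  x_1 = 0.000000 - (-4.000000)/(-5.000000) = -0.800000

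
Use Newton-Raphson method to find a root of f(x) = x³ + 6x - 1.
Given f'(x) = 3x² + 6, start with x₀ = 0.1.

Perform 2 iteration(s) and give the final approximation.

f(x) = x³ + 6x - 1
f'(x) = 3x² + 6
x₀ = 0.1

Newton-Raphson formula: x_{n+1} = x_n - f(x_n)/f'(x_n)

Iteration 1:
  f(0.100000) = -0.399000
  f'(0.100000) = 6.030000
  x_1 = 0.100000 - (-0.399000)/6.030000 = 0.166169
Iteration 2:
  f(0.166169) = 0.001603
  f'(0.166169) = 6.082837
  x_2 = 0.166169 - 0.001603/6.082837 = 0.165906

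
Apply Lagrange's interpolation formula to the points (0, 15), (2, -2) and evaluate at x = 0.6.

Lagrange interpolation formula:
P(x) = Σ yᵢ × Lᵢ(x)
where Lᵢ(x) = Π_{j≠i} (x - xⱼ)/(xᵢ - xⱼ)

L_0(0.6) = (0.6 - 2)/(0 - 2) = 0.700000
L_1(0.6) = (0.6 - 0)/(2 - 0) = 0.300000

P(0.6) = 15×L_0(0.6) + (-2)×L_1(0.6)
P(0.6) = 9.900000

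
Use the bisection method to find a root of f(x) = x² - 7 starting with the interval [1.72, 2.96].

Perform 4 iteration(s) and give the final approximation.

f(x) = x² - 7
Initial interval: [1.72, 2.96]

Iteration 1:
  c_1 = (1.720000 + 2.960000)/2 = 2.340000
  f(c_1) = f(2.340000) = -1.524400
  f(a) × f(c) ≥ 0, new interval: [2.340000, 2.960000]
Iteration 2:
  c_2 = (2.340000 + 2.960000)/2 = 2.650000
  f(c_2) = f(2.650000) = 0.022500
  f(a) × f(c) < 0, new interval: [2.340000, 2.650000]
Iteration 3:
  c_3 = (2.340000 + 2.650000)/2 = 2.495000
  f(c_3) = f(2.495000) = -0.774975
  f(a) × f(c) ≥ 0, new interval: [2.495000, 2.650000]
Iteration 4:
  c_4 = (2.495000 + 2.650000)/2 = 2.572500
  f(c_4) = f(2.572500) = -0.382244
  f(a) × f(c) ≥ 0, new interval: [2.572500, 2.650000]

After 4 iteration(s), the approximation is c_4 = 2.572500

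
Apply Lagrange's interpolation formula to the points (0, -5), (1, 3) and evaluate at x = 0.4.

Lagrange interpolation formula:
P(x) = Σ yᵢ × Lᵢ(x)
where Lᵢ(x) = Π_{j≠i} (x - xⱼ)/(xᵢ - xⱼ)

L_0(0.4) = (0.4 - 1)/(0 - 1) = 0.600000
L_1(0.4) = (0.4 - 0)/(1 - 0) = 0.400000

P(0.4) = (-5)×L_0(0.4) + 3×L_1(0.4)
P(0.4) = -1.800000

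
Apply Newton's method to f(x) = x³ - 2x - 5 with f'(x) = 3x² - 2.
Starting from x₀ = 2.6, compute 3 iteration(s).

f(x) = x³ - 2x - 5
f'(x) = 3x² - 2
x₀ = 2.6

Newton-Raphson formula: x_{n+1} = x_n - f(x_n)/f'(x_n)

Iteration 1:
  f(2.600000) = 7.376000
  f'(2.600000) = 18.280000
  x_1 = 2.600000 - 7.376000/18.280000 = 2.196499
Iteration 2:
  f(2.196499) = 1.204247
  f'(2.196499) = 12.473822
  x_2 = 2.196499 - 1.204247/12.473822 = 2.099957
Iteration 3:
  f(2.099957) = 0.060517
  f'(2.099957) = 11.229458
  x_3 = 2.099957 - 0.060517/11.229458 = 2.094568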